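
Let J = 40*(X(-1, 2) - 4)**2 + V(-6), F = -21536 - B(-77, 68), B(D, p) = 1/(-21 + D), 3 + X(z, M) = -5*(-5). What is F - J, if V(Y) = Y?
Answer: -3380019/98 ≈ -34490.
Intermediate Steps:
X(z, M) = 22 (X(z, M) = -3 - 5*(-5) = -3 + 25 = 22)
F = -2110527/98 (F = -21536 - 1/(-21 - 77) = -21536 - 1/(-98) = -21536 - 1*(-1/98) = -21536 + 1/98 = -2110527/98 ≈ -21536.)
J = 12954 (J = 40*(22 - 4)**2 - 6 = 40*18**2 - 6 = 40*324 - 6 = 12960 - 6 = 12954)
F - J = -2110527/98 - 1*12954 = -2110527/98 - 12954 = -3380019/98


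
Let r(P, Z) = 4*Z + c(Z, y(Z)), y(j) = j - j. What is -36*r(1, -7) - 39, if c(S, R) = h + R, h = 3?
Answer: 861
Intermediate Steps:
y(j) = 0
c(S, R) = 3 + R
r(P, Z) = 3 + 4*Z (r(P, Z) = 4*Z + (3 + 0) = 4*Z + 3 = 3 + 4*Z)
-36*r(1, -7) - 39 = -36*(3 + 4*(-7)) - 39 = -36*(3 - 28) - 39 = -36*(-25) - 39 = 900 - 39 = 861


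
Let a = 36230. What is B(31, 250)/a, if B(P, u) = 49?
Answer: 49/36230 ≈ 0.0013525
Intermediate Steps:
B(31, 250)/a = 49/36230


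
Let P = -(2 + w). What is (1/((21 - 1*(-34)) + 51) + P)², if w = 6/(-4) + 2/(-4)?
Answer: 1/11236 ≈ 8.9000e-5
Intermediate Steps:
w = -2 (w = 6*(-¼) + 2*(-¼) = -3/2 - ½ = -2)
P = 0 (P = -(2 - 2) = -1*0 = 0)
(1/((21 - 1*(-34)) + 51) + P)² = (1/((21 - 1*(-34)) + 51) + 0)² = (1/((21 + 34) + 51) + 0)² = (1/(55 + 51) + 0)² = (1/106 + 0)² = (1/106)² = 1/11236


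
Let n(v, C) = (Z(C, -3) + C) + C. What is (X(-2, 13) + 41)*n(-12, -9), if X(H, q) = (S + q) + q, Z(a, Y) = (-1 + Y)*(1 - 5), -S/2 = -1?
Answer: -138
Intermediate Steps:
S = 2 (S = -2*(-1) = 2)
Z(a, Y) = 4 - 4*Y (Z(a, Y) = (-1 + Y)*(-4) = 4 - 4*Y)
n(v, C) = 16 + 2*C (n(v, C) = ((4 - 4*(-3)) + C) + C = ((4 + 12) + C) + C = (16 + C) + C = 16 + 2*C)
X(H, q) = 2 + 2*q (X(H, q) = (2 + q) + q = 2 + 2*q)
(X(-2, 13) + 41)*n(-12, -9) = ((2 + 2*13) + 41)*(16 + 2*(-9)) = ((2 + 26) + 41)*(16 - 18) = (28 + 41)*(-2) = 69*(-2) = -138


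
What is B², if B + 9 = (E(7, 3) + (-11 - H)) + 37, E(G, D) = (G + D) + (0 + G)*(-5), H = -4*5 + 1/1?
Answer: 121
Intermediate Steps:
H = -19 (H = -20 + 1*1 = -20 + 1 = -19)
E(G, D) = D - 4*G (E(G, D) = (D + G) + G*(-5) = (D + G) - 5*G = D - 4*G)
B = 11 (B = -9 + (((3 - 4*7) + (-11 - 1*(-19))) + 37) = -9 + (((3 - 28) + (-11 + 19)) + 37) = -9 + ((-25 + 8) + 37) = -9 + (-17 + 37) = -9 + 20 = 11)
B² = 11² = 121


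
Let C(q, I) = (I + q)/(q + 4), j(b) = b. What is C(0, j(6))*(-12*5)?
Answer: -90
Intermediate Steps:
C(q, I) = (I + q)/(4 + q)
C(0, j(6))*(-12*5) = ((6 + 0)/(4 + 0))*(-12*5) = (6/4)*(-60) = ((¼)*6)*(-60) = (3/2)*(-60) = -90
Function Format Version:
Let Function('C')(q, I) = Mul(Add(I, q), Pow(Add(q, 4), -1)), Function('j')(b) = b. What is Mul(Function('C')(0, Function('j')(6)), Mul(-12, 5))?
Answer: -90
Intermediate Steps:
Function('C')(q, I) = Mul(Pow(Add(4, q), -1), Add(I, q)) (Function('C')(q, I) = Mul(Add(I, q), Pow(Add(4, q), -1)) = Mul(Pow(Add(4, q), -1), Add(I, q)))
Mul(Function('C')(0, Function('j')(6)), Mul(-12, 5)) = Mul(Mul(Pow(Add(4, 0), -1), Add(6, 0)), Mul(-12, 5)) = Mul(Mul(Pow(4, -1), 6), -60) = Mul(Mul(Rational(1, 4), 6), -60) = Mul(Rational(3, 2), -60) = -90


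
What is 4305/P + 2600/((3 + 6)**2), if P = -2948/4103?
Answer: -129370165/21708 ≈ -5959.6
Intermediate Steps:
P = -268/373 (P = -2948*1/4103 = -268/373 ≈ -0.71850)
4305/P + 2600/((3 + 6)**2) = 4305/(-268/373) + 2600/((3 + 6)**2) = 4305*(-373/268) + 2600/(9**2) = -1605765/268 + 2600/81 = -129370165/21708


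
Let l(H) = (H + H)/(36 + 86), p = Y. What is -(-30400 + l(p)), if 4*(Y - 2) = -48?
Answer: 1854410/61 ≈ 30400.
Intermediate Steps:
Y = -10 (Y = 2 + (1/4)*(-48) = 2 - 12 = -10)
p = -10
l(H) = H/61 (l(H) = (2*H)/122 = (2*H)*(1/122) = H/61)
-(-30400 + l(p)) = -(-30400 + (1/61)*(-10)) = -(-30400 - 10/61) = -1*(-1854410/61) = 1854410/61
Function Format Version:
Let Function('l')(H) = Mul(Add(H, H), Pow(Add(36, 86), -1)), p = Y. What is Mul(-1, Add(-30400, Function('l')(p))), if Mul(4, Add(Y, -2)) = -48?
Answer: Rational(1854410, 61) ≈ 30400.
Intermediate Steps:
Y = -10 (Y = Add(2, Mul(Rational(1, 4), -48)) = Add(2, -12) = -10)
p = -10
Function('l')(H) = Mul(Rational(1, 61), H) (Function('l')(H) = Mul(Mul(2, H), Pow(122, -1)) = Mul(Mul(2, H), Rational(1, 122)) = Mul(Rational(1, 61), H))
Mul(-1, Add(-30400, Function('l')(p))) = Mul(-1, Add(-30400, Mul(Rational(1, 61), -10))) = Mul(-1, Add(-30400, Rational(-10, 61))) = Mul(-1, Rational(-1854410, 61)) = Rational(1854410, 61)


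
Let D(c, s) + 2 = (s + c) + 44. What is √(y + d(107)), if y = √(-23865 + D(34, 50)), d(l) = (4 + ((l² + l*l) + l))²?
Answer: √(529414081 + I*√23739) ≈ 23009.0 + 0.e-3*I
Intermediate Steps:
D(c, s) = 42 + c + s (D(c, s) = -2 + ((s + c) + 44) = -2 + ((c + s) + 44) = -2 + (44 + c + s) = 42 + c + s)
d(l) = (4 + l + 2*l²)² (d(l) = (4 + ((l² + l²) + l))² = (4 + (2*l² + l))² = (4 + (l + 2*l²))² = (4 + l + 2*l²)²)
y = I*√23739 (y = √(-23865 + (42 + 34 + 50)) = √(-23865 + 126) = √(-23739) = I*√23739 ≈ 154.07*I)
√(y + d(107)) = √(I*√23739 + (4 + 107 + 2*107²)²) = √(I*√23739 + (4 + 107 + 2*11449)²) = √(I*√23739 + (4 + 107 + 22898)²) = √(I*√23739 + 23009²) = √(I*√23739 + 529414081) = √(529414081 + I*√23739)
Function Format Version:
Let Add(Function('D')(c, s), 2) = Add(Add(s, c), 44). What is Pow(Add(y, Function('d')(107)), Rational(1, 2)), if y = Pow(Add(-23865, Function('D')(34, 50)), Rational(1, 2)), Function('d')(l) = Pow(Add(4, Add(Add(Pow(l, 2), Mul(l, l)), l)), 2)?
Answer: Pow(Add(529414081, Mul(I, Pow(23739, Rational(1, 2)))), Rational(1, 2)) ≈ Add(23009., Mul(0.e-3, I))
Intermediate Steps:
Function('D')(c, s) = Add(42, c, s) (Function('D')(c, s) = Add(-2, Add(Add(s, c), 44)) = Add(-2, Add(Add(c, s), 44)) = Add(-2, Add(44, c, s)) = Add(42, c, s))
Function('d')(l) = Pow(Add(4, l, Mul(2, Pow(l, 2))), 2) (Function('d')(l) = Pow(Add(4, Add(Add(Pow(l, 2), Pow(l, 2)), l)), 2) = Pow(Add(4, Add(Mul(2, Pow(l, 2)), l)), 2) = Pow(Add(4, Add(l, Mul(2, Pow(l, 2)))), 2) = Pow(Add(4, l, Mul(2, Pow(l, 2))), 2))
y = Mul(I, Pow(23739, Rational(1, 2))) (y = Pow(Add(-23865, Add(42, 34, 50)), Rational(1, 2)) = Pow(Add(-23865, 126), Rational(1, 2)) = Pow(-23739, Rational(1, 2)) = Mul(I, Pow(23739, Rational(1, 2))) ≈ Mul(154.07, I))
Pow(Add(y, Function('d')(107)), Rational(1, 2)) = Pow(Add(Mul(I, Pow(23739, Rational(1, 2))), Pow(Add(4, 107, Mul(2, Pow(107, 2))), 2)), Rational(1, 2)) = Pow(Add(Mul(I, Pow(23739, Rational(1, 2))), Pow(Add(4, 107, Mul(2, 11449)), 2)), Rational(1, 2)) = Pow(Add(Mul(I, Pow(23739, Rational(1, 2))), Pow(Add(4, 107, 22898), 2)), Rational(1, 2)) = Pow(Add(Mul(I, Pow(23739, Rational(1, 2))), Pow(23009, 2)), Rational(1, 2)) = Pow(Add(Mul(I, Pow(23739, Rational(1, 2))), 529414081), Rational(1, 2)) = Pow(Add(529414081, Mul(I, Pow(23739, Rational(1, 2)))), Rational(1, 2))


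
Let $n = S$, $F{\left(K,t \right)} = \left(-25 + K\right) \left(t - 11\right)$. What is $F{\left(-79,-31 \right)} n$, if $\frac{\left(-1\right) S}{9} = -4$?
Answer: $157248$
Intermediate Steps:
$S = 36$ ($S = \left(-9\right) \left(-4\right) = 36$)
$F{\left(K,t \right)} = \left(-25 + K\right) \left(-11 + t\right)$
$n = 36$
$F{\left(-79,-31 \right)} n = \left(275 - -775 - -869 - -2449\right) 36 = \left(275 + 775 + 869 + 2449\right) 36 = 4368 \cdot 36 = 157248$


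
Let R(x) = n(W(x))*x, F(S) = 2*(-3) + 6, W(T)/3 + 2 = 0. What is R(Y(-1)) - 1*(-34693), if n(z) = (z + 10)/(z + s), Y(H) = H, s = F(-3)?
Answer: 104081/3 ≈ 34694.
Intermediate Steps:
W(T) = -6 (W(T) = -6 + 3*0 = -6 + 0 = -6)
F(S) = 0 (F(S) = -6 + 6 = 0)
s = 0
n(z) = (10 + z)/z (n(z) = (z + 10)/(z + 0) = (10 + z)/z)
R(x) = -2*x/3 (R(x) = ((10 - 6)/(-6))*x = (-⅙*4)*x = -2*x/3)
R(Y(-1)) - 1*(-34693) = -⅔*(-1) - 1*(-34693) = ⅔ + 34693 = 104081/3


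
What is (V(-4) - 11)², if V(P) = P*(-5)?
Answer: 81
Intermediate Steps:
V(P) = -5*P
(V(-4) - 11)² = (-5*(-4) - 11)² = (20 - 11)² = 9² = 81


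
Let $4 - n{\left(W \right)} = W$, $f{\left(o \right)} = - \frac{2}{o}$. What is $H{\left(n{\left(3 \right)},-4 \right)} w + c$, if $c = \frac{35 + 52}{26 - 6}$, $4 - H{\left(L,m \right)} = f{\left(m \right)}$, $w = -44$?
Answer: $- \frac{2993}{20} \approx -149.65$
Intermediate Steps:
$n{\left(W \right)} = 4 - W$
$H{\left(L,m \right)} = 4 + \frac{2}{m}$ ($H{\left(L,m \right)} = 4 - - \frac{2}{m} = 4 + \frac{2}{m}$)
$c = \frac{87}{20} \approx 4.35$
$H{\left(n{\left(3 \right)},-4 \right)} w + c = \left(4 + \frac{2}{-4}\right) \left(-44\right) + \frac{87}{20} = \left(4 + 2 \left(- \frac{1}{4}\right)\right) \left(-44\right) + \frac{87}{20} = \left(4 - \frac{1}{2}\right) \left(-44\right) + \frac{87}{20} = \frac{7}{2} \left(-44\right) + \frac{87}{20} = -154 + \frac{87}{20} = - \frac{2993}{20}$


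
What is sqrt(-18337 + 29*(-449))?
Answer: I*sqrt(31358) ≈ 177.08*I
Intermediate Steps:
sqrt(-18337 + 29*(-449)) = sqrt(-18337 - 13021) = sqrt(-31358) = I*sqrt(31358)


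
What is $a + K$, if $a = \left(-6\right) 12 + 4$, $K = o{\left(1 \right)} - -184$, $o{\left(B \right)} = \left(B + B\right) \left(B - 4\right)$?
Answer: $110$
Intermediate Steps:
$o{\left(B \right)} = 2 B \left(-4 + B\right)$
$K = 178$ ($K = 2 \cdot 1 \left(-4 + 1\right) - -184 = 2 \cdot 1 \left(-3\right) + 184 = -6 + 184 = 178$)
$a = -68$ ($a = -72 + 4 = -68$)
$a + K = -68 + 178 = 110$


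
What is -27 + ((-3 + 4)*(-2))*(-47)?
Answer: 67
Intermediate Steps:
-27 + ((-3 + 4)*(-2))*(-47) = -27 + (1*(-2))*(-47) = -27 - 2*(-47) = -27 + 94 = 67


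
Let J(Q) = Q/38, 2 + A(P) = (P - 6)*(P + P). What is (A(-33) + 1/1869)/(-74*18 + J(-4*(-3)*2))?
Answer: -91334311/47278224 ≈ -1.9318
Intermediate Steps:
A(P) = -2 + 2*P*(-6 + P) (A(P) = -2 + (P - 6)*(P + P) = -2 + (-6 + P)*(2*P) = -2 + 2*P*(-6 + P))
J(Q) = Q/38 (J(Q) = Q*(1/38) = Q/38)
(A(-33) + 1/1869)/(-74*18 + J(-4*(-3)*2)) = ((-2 - 12*(-33) + 2*(-33)²) + 1/1869)/(-74*18 + (-4*(-3)*2)/38) = ((-2 + 396 + 2*1089) + 1/1869)/(-1332 + (12*2)/38) = ((-2 + 396 + 2178) + 1/1869)/(-1332 + (1/38)*24) = (2572 + 1/1869)/(-1332 + 12/19) = 4807069/(1869*(-25296/19)) = (4807069/1869)*(-19/25296) = -91334311/47278224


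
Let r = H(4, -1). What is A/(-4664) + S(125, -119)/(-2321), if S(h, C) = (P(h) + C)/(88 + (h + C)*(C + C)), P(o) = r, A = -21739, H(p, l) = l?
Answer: 307321699/65934968 ≈ 4.6610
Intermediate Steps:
r = -1
P(o) = -1
S(h, C) = (-1 + C)/(88 + 2*C*(C + h)) (S(h, C) = (-1 + C)/(88 + (h + C)*(C + C)) = (-1 + C)/(88 + (C + h)*(2*C)) = (-1 + C)/(88 + 2*C*(C + h)))
A/(-4664) + S(125, -119)/(-2321) = -21739/(-4664) + ((-1 - 119)/(2*(44 + (-119)**2 - 119*125)))/(-2321) = -21739*(-1/4664) + ((1/2)*(-120)/(44 + 14161 - 14875))*(-1/2321) = 21739/4664 + ((1/2)*(-120)/(-670))*(-1/2321) = 21739/4664 + ((1/2)*(-1/670)*(-120))*(-1/2321) = 21739/4664 + (6/67)*(-1/2321) = 21739/4664 - 6/155507 = 307321699/65934968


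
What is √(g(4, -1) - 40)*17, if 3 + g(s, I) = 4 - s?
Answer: 17*I*√43 ≈ 111.48*I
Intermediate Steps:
g(s, I) = 1 - s (g(s, I) = -3 + (4 - s) = 1 - s)
√(g(4, -1) - 40)*17 = √((1 - 1*4) - 40)*17 = √((1 - 4) - 40)*17 = √(-3 - 40)*17 = √(-43)*17 = (I*√43)*17 = 17*I*√43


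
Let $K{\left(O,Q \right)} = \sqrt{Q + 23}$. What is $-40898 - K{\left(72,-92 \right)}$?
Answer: $-40898 - i \sqrt{69} \approx -40898.0 - 8.3066 i$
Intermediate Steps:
$K{\left(O,Q \right)} = \sqrt{23 + Q}$
$-40898 - K{\left(72,-92 \right)} = -40898 - \sqrt{23 - 92} = -40898 - \sqrt{-69} = -40898 - i \sqrt{69}$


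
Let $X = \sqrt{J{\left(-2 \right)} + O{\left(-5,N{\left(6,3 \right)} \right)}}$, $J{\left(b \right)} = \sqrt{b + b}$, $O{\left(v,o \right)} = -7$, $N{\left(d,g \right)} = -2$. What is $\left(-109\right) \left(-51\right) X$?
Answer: $5559 \sqrt{-7 + 2 i} \approx 2080.4 + 14854.0 i$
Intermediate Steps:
$J{\left(b \right)} = \sqrt{2} \sqrt{b}$ ($J{\left(b \right)} = \sqrt{2 b} = \sqrt{2} \sqrt{b}$)
$X = \sqrt{-7 + 2 i}$ ($X = \sqrt{\sqrt{2} \sqrt{-2} - 7} = \sqrt{\sqrt{2} i \sqrt{2} - 7} = \sqrt{2 i - 7} = \sqrt{-7 + 2 i} \approx 0.37424 + 2.6721 i$)
$\left(-109\right) \left(-51\right) X = \left(-109\right) \left(-51\right) \sqrt{-7 + 2 i} = 5559 \sqrt{-7 + 2 i}$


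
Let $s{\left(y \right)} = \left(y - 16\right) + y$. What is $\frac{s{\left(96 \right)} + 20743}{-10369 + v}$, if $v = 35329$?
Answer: $\frac{6973}{8320} \approx 0.8381$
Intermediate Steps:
$s{\left(y \right)} = -16 + 2 y$ ($s{\left(y \right)} = \left(-16 + y\right) + y = -16 + 2 y$)
$\frac{s{\left(96 \right)} + 20743}{-10369 + v} = \frac{\left(-16 + 2 \cdot 96\right) + 20743}{-10369 + 35329} = \frac{\left(-16 + 192\right) + 20743}{24960} = \left(176 + 20743\right) \frac{1}{24960} = 20919 \cdot \frac{1}{24960} = \frac{6973}{8320}$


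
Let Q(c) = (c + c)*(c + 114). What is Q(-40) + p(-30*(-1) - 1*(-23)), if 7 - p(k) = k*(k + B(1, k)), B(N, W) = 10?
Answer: -9252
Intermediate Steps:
Q(c) = 2*c*(114 + c) (Q(c) = (2*c)*(114 + c) = 2*c*(114 + c))
p(k) = 7 - k*(10 + k) (p(k) = 7 - k*(k + 10) = 7 - k*(10 + k))
Q(-40) + p(-30*(-1) - 1*(-23)) = 2*(-40)*(114 - 40) + (7 - (-30*(-1) - 1*(-23))² - 10*(-30*(-1) - 1*(-23))) = 2*(-40)*74 + (7 - (30 + 23)² - 10*(30 + 23)) = -5920 + (7 - 1*53² - 10*53) = -5920 + (7 - 1*2809 - 530) = -5920 + (7 - 2809 - 530) = -5920 - 3332 = -9252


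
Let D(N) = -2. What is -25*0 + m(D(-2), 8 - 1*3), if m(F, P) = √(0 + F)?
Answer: I*√2 ≈ 1.4142*I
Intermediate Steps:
m(F, P) = √F
-25*0 + m(D(-2), 8 - 1*3) = -25*0 + √(-2) = 0 + I*√2 = I*√2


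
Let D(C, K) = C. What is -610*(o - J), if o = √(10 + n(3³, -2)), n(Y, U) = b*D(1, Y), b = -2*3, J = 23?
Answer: 12810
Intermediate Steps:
b = -6
n(Y, U) = -6 (n(Y, U) = -6*1 = -6)
o = 2 (o = √(10 - 6) = √4 = 2)
-610*(o - J) = -610*(2 - 1*23) = -610*(2 - 23) = -610*(-21) = 12810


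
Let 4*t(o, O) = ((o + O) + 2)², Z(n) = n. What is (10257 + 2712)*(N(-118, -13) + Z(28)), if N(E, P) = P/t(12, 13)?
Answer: 29338760/81 ≈ 3.6221e+5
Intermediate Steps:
t(o, O) = (2 + O + o)²/4 (t(o, O) = ((o + O) + 2)²/4 = ((O + o) + 2)²/4 = (2 + O + o)²/4)
N(E, P) = 4*P/729 (N(E, P) = P/(((2 + 13 + 12)²/4)) = P/(((¼)*27²)) = P/(((¼)*729)) = P/(729/4) = P*(4/729) = 4*P/729)
(10257 + 2712)*(N(-118, -13) + Z(28)) = (10257 + 2712)*((4/729)*(-13) + 28) = 12969*(-52/729 + 28) = 12969*(20360/729) = 29338760/81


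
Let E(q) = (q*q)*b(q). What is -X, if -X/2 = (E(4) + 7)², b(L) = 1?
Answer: 1058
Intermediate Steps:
E(q) = q² (E(q) = (q*q)*1 = q²*1 = q²)
X = -1058 (X = -2*(4² + 7)² = -2*(16 + 7)² = -2*23² = -2*529 = -1058)
-X = -1*(-1058) = 1058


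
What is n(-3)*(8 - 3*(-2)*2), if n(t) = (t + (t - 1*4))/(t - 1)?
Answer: 50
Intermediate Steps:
n(t) = (-4 + 2*t)/(-1 + t) (n(t) = (t + (t - 4))/(-1 + t) = (t + (-4 + t))/(-1 + t) = (-4 + 2*t)/(-1 + t))
n(-3)*(8 - 3*(-2)*2) = (2*(-2 - 3)/(-1 - 3))*(8 - 3*(-2)*2) = (2*(-5)/(-4))*(8 + 6*2) = (2*(-¼)*(-5))*(8 + 12) = (5/2)*20 = 50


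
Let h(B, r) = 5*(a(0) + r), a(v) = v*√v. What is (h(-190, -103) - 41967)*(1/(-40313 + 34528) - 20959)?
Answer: 5150849719312/5785 ≈ 8.9038e+8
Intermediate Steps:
a(v) = v^(3/2)
h(B, r) = 5*r (h(B, r) = 5*(0^(3/2) + r) = 5*(0 + r) = 5*r)
(h(-190, -103) - 41967)*(1/(-40313 + 34528) - 20959) = (5*(-103) - 41967)*(1/(-40313 + 34528) - 20959) = (-515 - 41967)*(1/(-5785) - 20959) = -42482*(-1/5785 - 20959) = -42482*(-121247816/5785) = 5150849719312/5785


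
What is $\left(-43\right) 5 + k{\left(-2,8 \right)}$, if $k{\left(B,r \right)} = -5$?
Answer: $-220$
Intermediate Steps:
$\left(-43\right) 5 + k{\left(-2,8 \right)} = \left(-43\right) 5 - 5 = -215 - 5 = -220$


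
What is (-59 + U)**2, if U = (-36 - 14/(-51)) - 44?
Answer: 50055625/2601 ≈ 19245.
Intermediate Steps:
U = -4066/51 (U = (-36 - 14*(-1/51)) - 44 = (-36 + 14/51) - 44 = -1822/51 - 44 = -4066/51 ≈ -79.725)
(-59 + U)**2 = (-59 - 4066/51)**2 = (-7075/51)**2 = 50055625/2601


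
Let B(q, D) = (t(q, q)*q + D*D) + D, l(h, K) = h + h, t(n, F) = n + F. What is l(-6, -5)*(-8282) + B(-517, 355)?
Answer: 760342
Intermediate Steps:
t(n, F) = F + n
l(h, K) = 2*h
B(q, D) = D + D**2 + 2*q**2 (B(q, D) = ((q + q)*q + D*D) + D = ((2*q)*q + D**2) + D = (2*q**2 + D**2) + D = (D**2 + 2*q**2) + D = D + D**2 + 2*q**2)
l(-6, -5)*(-8282) + B(-517, 355) = (2*(-6))*(-8282) + (355 + 355**2 + 2*(-517)**2) = -12*(-8282) + (355 + 126025 + 2*267289) = 99384 + (355 + 126025 + 534578) = 99384 + 660958 = 760342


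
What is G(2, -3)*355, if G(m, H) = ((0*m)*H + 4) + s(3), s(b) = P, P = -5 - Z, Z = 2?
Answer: -1065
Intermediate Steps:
P = -7 (P = -5 - 1*2 = -5 - 2 = -7)
s(b) = -7
G(m, H) = -3 (G(m, H) = ((0*m)*H + 4) - 7 = (0*H + 4) - 7 = (0 + 4) - 7 = 4 - 7 = -3)
G(2, -3)*355 = -3*355 = -1065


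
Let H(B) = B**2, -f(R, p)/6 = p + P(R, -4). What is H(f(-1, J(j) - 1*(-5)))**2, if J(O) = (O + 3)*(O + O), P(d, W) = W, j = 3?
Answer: 2428912656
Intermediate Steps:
J(O) = 2*O*(3 + O) (J(O) = (3 + O)*(2*O) = 2*O*(3 + O))
f(R, p) = 24 - 6*p (f(R, p) = -6*(p - 4) = -6*(-4 + p) = 24 - 6*p)
H(f(-1, J(j) - 1*(-5)))**2 = ((24 - 6*(2*3*(3 + 3) - 1*(-5)))**2)**2 = ((24 - 6*(2*3*6 + 5))**2)**2 = ((24 - 6*(36 + 5))**2)**2 = ((24 - 6*41)**2)**2 = ((24 - 246)**2)**2 = ((-222)**2)**2 = 49284**2 = 2428912656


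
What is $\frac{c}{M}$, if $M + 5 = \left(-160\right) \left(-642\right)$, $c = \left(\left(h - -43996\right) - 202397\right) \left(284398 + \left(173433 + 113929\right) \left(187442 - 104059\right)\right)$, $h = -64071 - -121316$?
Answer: $- \frac{2423838371290864}{102715} \approx -2.3598 \cdot 10^{10}$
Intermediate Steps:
$h = 57245$ ($h = -64071 + 121316 = 57245$)
$c = -2423838371290864$ ($c = \left(\left(57245 - -43996\right) - 202397\right) \left(284398 + \left(173433 + 113929\right) \left(187442 - 104059\right)\right) = \left(\left(57245 + 43996\right) - 202397\right) \left(284398 + 287362 \cdot 83383\right) = \left(101241 - 202397\right) \left(284398 + 23961105646\right) = \left(-101156\right) 23961390044 = -2423838371290864$)
$M = 102715$ ($M = -5 - -102720 = -5 + 102720 = 102715$)
$\frac{c}{M} = - \frac{2423838371290864}{102715}$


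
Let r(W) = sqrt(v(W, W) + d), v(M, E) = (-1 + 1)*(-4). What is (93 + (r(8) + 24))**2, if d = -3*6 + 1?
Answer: (117 + I*sqrt(17))**2 ≈ 13672.0 + 964.81*I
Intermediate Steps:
v(M, E) = 0 (v(M, E) = 0*(-4) = 0)
d = -17 (d = -18 + 1 = -17)
r(W) = I*sqrt(17) (r(W) = sqrt(0 - 17) = sqrt(-17) = I*sqrt(17))
(93 + (r(8) + 24))**2 = (93 + (I*sqrt(17) + 24))**2 = (93 + (24 + I*sqrt(17)))**2 = (117 + I*sqrt(17))**2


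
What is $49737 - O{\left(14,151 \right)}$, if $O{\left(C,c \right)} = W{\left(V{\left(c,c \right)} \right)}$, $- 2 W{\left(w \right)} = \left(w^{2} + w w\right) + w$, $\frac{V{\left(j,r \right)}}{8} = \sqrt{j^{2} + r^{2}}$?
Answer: $2968265 + 604 \sqrt{2} \approx 2.9691 \cdot 10^{6}$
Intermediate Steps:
$V{\left(j,r \right)} = 8 \sqrt{j^{2} + r^{2}}$
$W{\left(w \right)} = - w^{2} - \frac{w}{2}$ ($W{\left(w \right)} = - \frac{\left(w^{2} + w w\right) + w}{2} = - \frac{\left(w^{2} + w^{2}\right) + w}{2} = - \frac{2 w^{2} + w}{2} = - \frac{w + 2 w^{2}}{2} = - w^{2} - \frac{w}{2}$)
$O{\left(C,c \right)} = - 8 \sqrt{2} \sqrt{c^{2}} \left(\frac{1}{2} + 8 \sqrt{2} \sqrt{c^{2}}\right)$ ($O{\left(C,c \right)} = - 8 \sqrt{c^{2} + c^{2}} \left(\frac{1}{2} + 8 \sqrt{c^{2} + c^{2}}\right) = - 8 \sqrt{2 c^{2}} \left(\frac{1}{2} + 8 \sqrt{2 c^{2}}\right) = - 8 \sqrt{2} \sqrt{c^{2}} \left(\frac{1}{2} + 8 \sqrt{2} \sqrt{c^{2}}\right)$)
$49737 - O{\left(14,151 \right)} = 49737 - \left(- 128 \cdot 151^{2} - 4 \sqrt{2} \sqrt{151^{2}}\right) = 49737 - \left(\left(-128\right) 22801 - 4 \sqrt{2} \sqrt{22801}\right) = 49737 - \left(-2918528 - 4 \sqrt{2} \cdot 151\right) = 49737 - \left(-2918528 - 604 \sqrt{2}\right) = 49737 + \left(2918528 + 604 \sqrt{2}\right) = 2968265 + 604 \sqrt{2}$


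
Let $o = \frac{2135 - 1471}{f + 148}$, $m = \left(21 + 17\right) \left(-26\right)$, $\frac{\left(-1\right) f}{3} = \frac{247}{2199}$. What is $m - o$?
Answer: $- \frac{107424868}{108237} \approx -992.5$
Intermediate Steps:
$f = - \frac{247}{733}$ ($f = - 3 \cdot \frac{247}{2199} = - 3 \cdot 247 \cdot \frac{1}{2199} = \left(-3\right) \frac{247}{2199} = - \frac{247}{733} \approx -0.33697$)
$m = -988$ ($m = 38 \left(-26\right) = -988$)
$o = \frac{486712}{108237}$ ($o = \frac{2135 - 1471}{- \frac{247}{733} + 148} = \frac{664}{\frac{108237}{733}} = 664 \cdot \frac{733}{108237} = \frac{486712}{108237} \approx 4.4967$)
$m - o = -988 - \frac{486712}{108237} = - \frac{107424868}{108237}$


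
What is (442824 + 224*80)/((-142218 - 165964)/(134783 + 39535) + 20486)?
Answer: 40157986296/1785385183 ≈ 22.493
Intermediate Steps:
(442824 + 224*80)/((-142218 - 165964)/(134783 + 39535) + 20486) = (442824 + 17920)/(-308182/174318 + 20486) = 460744/(-308182*1/174318 + 20486) = 460744/(-154091/87159 + 20486) = 460744/(1785385183/87159) = 460744*(87159/1785385183) = 40157986296/1785385183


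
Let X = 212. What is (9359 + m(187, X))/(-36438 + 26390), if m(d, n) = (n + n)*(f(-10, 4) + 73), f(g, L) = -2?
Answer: -39463/10048 ≈ -3.9274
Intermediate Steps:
m(d, n) = 142*n (m(d, n) = (n + n)*(-2 + 73) = (2*n)*71 = 142*n)
(9359 + m(187, X))/(-36438 + 26390) = (9359 + 142*212)/(-36438 + 26390) = (9359 + 30104)/(-10048) = 39463*(-1/10048) = -39463/10048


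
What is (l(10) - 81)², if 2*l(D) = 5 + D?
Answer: 21609/4 ≈ 5402.3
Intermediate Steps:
l(D) = 5/2 + D/2 (l(D) = (5 + D)/2 = 5/2 + D/2)
(l(10) - 81)² = ((5/2 + (½)*10) - 81)² = ((5/2 + 5) - 81)² = (15/2 - 81)² = (-147/2)² = 21609/4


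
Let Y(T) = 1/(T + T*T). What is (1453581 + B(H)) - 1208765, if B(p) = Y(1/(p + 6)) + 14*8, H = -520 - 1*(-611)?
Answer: 24012353/98 ≈ 2.4502e+5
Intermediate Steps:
H = 91 (H = -520 + 611 = 91)
Y(T) = 1/(T + T**2)
B(p) = 112 + (6 + p)/(1 + 1/(6 + p)) (B(p) = 1/((1/(p + 6))*(1 + 1/(p + 6))) + 14*8 = 1/((1/(6 + p))*(1 + 1/(6 + p))) + 112 = (6 + p)/(1 + 1/(6 + p)) + 112 = 112 + (6 + p)/(1 + 1/(6 + p)))
(1453581 + B(H)) - 1208765 = (1453581 + (820 + 91**2 + 124*91)/(7 + 91)) - 1208765 = (1453581 + (820 + 8281 + 11284)/98) - 1208765 = (1453581 + (1/98)*20385) - 1208765 = (1453581 + 20385/98) - 1208765 = 142471323/98 - 1208765 = 24012353/98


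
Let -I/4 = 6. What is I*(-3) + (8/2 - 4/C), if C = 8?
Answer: 151/2 ≈ 75.500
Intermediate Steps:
I = -24 (I = -4*6 = -24)
I*(-3) + (8/2 - 4/C) = -24*(-3) + (8/2 - 4/8) = 72 + (8*(1/2) - 4*1/8) = 72 + (4 - 1/2) = 72 + 7/2 = 151/2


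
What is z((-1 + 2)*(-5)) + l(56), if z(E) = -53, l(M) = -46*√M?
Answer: -53 - 92*√14 ≈ -397.23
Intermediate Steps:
z((-1 + 2)*(-5)) + l(56) = -53 - 92*√14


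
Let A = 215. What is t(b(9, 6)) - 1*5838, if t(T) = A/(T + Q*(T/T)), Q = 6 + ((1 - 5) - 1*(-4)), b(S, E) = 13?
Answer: -110707/19 ≈ -5826.7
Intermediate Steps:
Q = 6 (Q = 6 + (-4 + 4) = 6 + 0 = 6)
t(T) = 215/(6 + T) (t(T) = 215/(T + 6*(T/T)) = 215/(T + 6*1) = 215/(T + 6) = 215/(6 + T))
t(b(9, 6)) - 1*5838 = 215/(6 + 13) - 1*5838 = 215/19 - 5838 = -110707/19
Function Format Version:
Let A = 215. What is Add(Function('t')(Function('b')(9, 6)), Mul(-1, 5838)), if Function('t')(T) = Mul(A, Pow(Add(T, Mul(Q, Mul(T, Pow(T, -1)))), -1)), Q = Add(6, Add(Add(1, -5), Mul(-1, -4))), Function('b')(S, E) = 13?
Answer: Rational(-110707, 19) ≈ -5826.7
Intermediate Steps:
Q = 6 (Q = Add(6, Add(-4, 4)) = Add(6, 0) = 6)
Function('t')(T) = Mul(215, Pow(Add(6, T), -1)) (Function('t')(T) = Mul(215, Pow(Add(T, Mul(6, Mul(T, Pow(T, -1)))), -1)) = Mul(215, Pow(Add(T, Mul(6, 1)), -1)) = Mul(215, Pow(Add(T, 6), -1)) = Mul(215, Pow(Add(6, T), -1)))
Add(Function('t')(Function('b')(9, 6)), Mul(-1, 5838)) = Add(Mul(215, Pow(Add(6, 13), -1)), Mul(-1, 5838)) = Add(Mul(215, Pow(19, -1)), -5838) = Add(Mul(215, Rational(1, 19)), -5838) = Add(Rational(215, 19), -5838) = Rational(-110707, 19)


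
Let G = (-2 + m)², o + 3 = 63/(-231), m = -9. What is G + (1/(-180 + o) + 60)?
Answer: 364885/2016 ≈ 180.99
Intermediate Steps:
o = -36/11 (o = -3 + 63/(-231) = -3 + 63*(-1/231) = -3 - 3/11 = -36/11 ≈ -3.2727)
G = 121 (G = (-2 - 9)² = (-11)² = 121)
G + (1/(-180 + o) + 60) = 121 + (1/(-180 - 36/11) + 60) = 121 + (1/(-2016/11) + 60) = 121 + (-11/2016 + 60) = 121 + 120949/2016 = 364885/2016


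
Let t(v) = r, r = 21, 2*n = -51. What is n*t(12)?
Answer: -1071/2 ≈ -535.50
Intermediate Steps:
n = -51/2 (n = (1/2)*(-51) = -51/2 ≈ -25.500)
t(v) = 21
n*t(12) = -51/2*21 = -1071/2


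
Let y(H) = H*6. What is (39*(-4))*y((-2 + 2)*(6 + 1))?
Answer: 0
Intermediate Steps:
y(H) = 6*H
(39*(-4))*y((-2 + 2)*(6 + 1)) = (39*(-4))*(6*((-2 + 2)*(6 + 1))) = -936*0*7 = -936*0 = -156*0 = 0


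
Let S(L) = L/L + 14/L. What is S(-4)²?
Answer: 25/4 ≈ 6.2500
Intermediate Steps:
S(L) = 1 + 14/L
S(-4)² = ((14 - 4)/(-4))² = (-¼*10)² = (-5/2)² = 25/4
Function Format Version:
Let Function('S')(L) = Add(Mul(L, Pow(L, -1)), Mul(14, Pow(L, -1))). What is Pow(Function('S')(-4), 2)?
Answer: Rational(25, 4) ≈ 6.2500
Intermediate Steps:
Function('S')(L) = Add(1, Mul(14, Pow(L, -1)))
Pow(Function('S')(-4), 2) = Pow(Mul(Pow(-4, -1), Add(14, -4)), 2) = Pow(Mul(Rational(-1, 4), 10), 2) = Pow(Rational(-5, 2), 2) = Rational(25, 4)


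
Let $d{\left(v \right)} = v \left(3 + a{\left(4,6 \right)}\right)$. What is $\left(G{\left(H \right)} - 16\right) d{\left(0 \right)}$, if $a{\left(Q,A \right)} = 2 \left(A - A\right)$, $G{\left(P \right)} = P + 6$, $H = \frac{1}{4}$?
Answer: $0$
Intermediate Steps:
$H = \frac{1}{4} \approx 0.25$
$G{\left(P \right)} = 6 + P$
$a{\left(Q,A \right)} = 0$ ($a{\left(Q,A \right)} = 2 \cdot 0 = 0$)
$d{\left(v \right)} = 3 v$ ($d{\left(v \right)} = v \left(3 + 0\right) = v 3 = 3 v$)
$\left(G{\left(H \right)} - 16\right) d{\left(0 \right)} = \left(\left(6 + \frac{1}{4}\right) - 16\right) 3 \cdot 0 = \left(\frac{25}{4} - 16\right) 0 = \left(- \frac{39}{4}\right) 0 = 0$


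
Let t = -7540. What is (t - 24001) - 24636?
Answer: -56177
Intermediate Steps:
(t - 24001) - 24636 = (-7540 - 24001) - 24636 = -31541 - 24636 = -56177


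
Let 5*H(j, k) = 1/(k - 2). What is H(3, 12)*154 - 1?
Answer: 52/25 ≈ 2.0800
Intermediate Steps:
H(j, k) = 1/(5*(-2 + k)) (H(j, k) = 1/(5*(k - 2)) = 1/(5*(-2 + k)))
H(3, 12)*154 - 1 = (1/(5*(-2 + 12)))*154 - 1 = ((⅕)/10)*154 - 1 = ((⅕)*(⅒))*154 - 1 = (1/50)*154 - 1 = 77/25 - 1 = 52/25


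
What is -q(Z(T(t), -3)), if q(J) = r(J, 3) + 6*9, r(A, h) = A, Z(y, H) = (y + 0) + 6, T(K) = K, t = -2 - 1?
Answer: -57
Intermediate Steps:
t = -3
Z(y, H) = 6 + y (Z(y, H) = y + 6 = 6 + y)
q(J) = 54 + J (q(J) = J + 6*9 = J + 54 = 54 + J)
-q(Z(T(t), -3)) = -(54 + (6 - 3)) = -(54 + 3) = -1*57 = -57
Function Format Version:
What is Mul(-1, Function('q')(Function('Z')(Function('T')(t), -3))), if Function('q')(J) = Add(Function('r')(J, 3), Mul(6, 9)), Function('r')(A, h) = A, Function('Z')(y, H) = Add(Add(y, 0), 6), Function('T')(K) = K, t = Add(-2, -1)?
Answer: -57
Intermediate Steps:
t = -3
Function('Z')(y, H) = Add(6, y) (Function('Z')(y, H) = Add(y, 6) = Add(6, y))
Function('q')(J) = Add(54, J) (Function('q')(J) = Add(J, Mul(6, 9)) = Add(J, 54) = Add(54, J))
Mul(-1, Function('q')(Function('Z')(Function('T')(t), -3))) = Mul(-1, Add(54, Add(6, -3))) = Mul(-1, Add(54, 3)) = Mul(-1, 57) = -57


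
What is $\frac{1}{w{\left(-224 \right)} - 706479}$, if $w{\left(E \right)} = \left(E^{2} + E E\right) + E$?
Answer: $- \frac{1}{606351} \approx -1.6492 \cdot 10^{-6}$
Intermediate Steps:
$w{\left(E \right)} = E + 2 E^{2}$ ($w{\left(E \right)} = \left(E^{2} + E^{2}\right) + E = 2 E^{2} + E = E + 2 E^{2}$)
$\frac{1}{w{\left(-224 \right)} - 706479} = \frac{1}{- 224 \left(1 + 2 \left(-224\right)\right) - 706479} = \frac{1}{- 224 \left(1 - 448\right) - 706479} = \frac{1}{\left(-224\right) \left(-447\right) - 706479} = \frac{1}{100128 - 706479} = \frac{1}{-606351} = - \frac{1}{606351}$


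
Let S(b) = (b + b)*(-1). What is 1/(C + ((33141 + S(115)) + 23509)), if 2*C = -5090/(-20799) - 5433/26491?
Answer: 1101972618/62173316945783 ≈ 1.7724e-5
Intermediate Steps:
S(b) = -2*b (S(b) = (2*b)*(-1) = -2*b)
C = 21838223/1101972618 (C = (-5090/(-20799) - 5433/26491)/2 = (-5090*(-1/20799) - 5433*1/26491)/2 = (5090/20799 - 5433/26491)/2 = (½)*(21838223/550986309) = 21838223/1101972618 ≈ 0.019817)
1/(C + ((33141 + S(115)) + 23509)) = 1/(21838223/1101972618 + ((33141 - 2*115) + 23509)) = 1/(21838223/1101972618 + ((33141 - 230) + 23509)) = 1/(21838223/1101972618 + (32911 + 23509)) = 1/(21838223/1101972618 + 56420) = 1/(62173316945783/1101972618) = 1101972618/62173316945783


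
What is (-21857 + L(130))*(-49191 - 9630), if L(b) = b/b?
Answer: 1285591776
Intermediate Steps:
L(b) = 1
(-21857 + L(130))*(-49191 - 9630) = (-21857 + 1)*(-49191 - 9630) = -21856*(-58821) = 1285591776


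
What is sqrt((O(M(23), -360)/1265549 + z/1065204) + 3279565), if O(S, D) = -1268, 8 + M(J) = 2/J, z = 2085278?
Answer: sqrt(165553172842029044348484354090)/224677976166 ≈ 1811.0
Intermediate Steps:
M(J) = -8 + 2/J
sqrt((O(M(23), -360)/1265549 + z/1065204) + 3279565) = sqrt((-1268/1265549 + 2085278/1065204) + 3279565) = sqrt((-1268*1/1265549 + 2085278*(1/1065204)) + 3279565) = sqrt((-1268/1265549 + 1042639/532602) + 3279565) = sqrt(1318835404475/674033928498 + 3279565) = sqrt(2210539399549947845/674033928498) = sqrt(165553172842029044348484354090)/224677976166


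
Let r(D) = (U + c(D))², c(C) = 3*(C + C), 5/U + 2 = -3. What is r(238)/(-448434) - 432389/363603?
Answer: -311437754071/54350649234 ≈ -5.7302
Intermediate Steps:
U = -1 (U = 5/(-2 - 3) = 5/(-5) = 5*(-⅕) = -1)
c(C) = 6*C (c(C) = 3*(2*C) = 6*C)
r(D) = (-1 + 6*D)²
r(238)/(-448434) - 432389/363603 = (-1 + 6*238)²/(-448434) - 432389/363603 = (-1 + 1428)²*(-1/448434) - 432389*1/363603 = 1427²*(-1/448434) - 432389/363603 = 2036329*(-1/448434) - 432389/363603 = -2036329/448434 - 432389/363603 = -311437754071/54350649234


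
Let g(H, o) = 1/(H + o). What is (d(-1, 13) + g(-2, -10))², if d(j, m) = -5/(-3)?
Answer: 361/144 ≈ 2.5069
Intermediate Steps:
d(j, m) = 5/3 (d(j, m) = -5*(-⅓) = 5/3)
(d(-1, 13) + g(-2, -10))² = (5/3 + 1/(-2 - 10))² = (5/3 + 1/(-12))² = (5/3 - 1/12)² = (19/12)² = 361/144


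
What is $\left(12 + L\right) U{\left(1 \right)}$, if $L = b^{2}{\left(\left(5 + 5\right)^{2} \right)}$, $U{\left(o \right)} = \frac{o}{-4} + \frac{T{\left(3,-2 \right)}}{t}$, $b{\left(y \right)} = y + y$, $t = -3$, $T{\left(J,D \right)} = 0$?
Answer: $-10003$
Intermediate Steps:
$b{\left(y \right)} = 2 y$
$U{\left(o \right)} = - \frac{o}{4}$ ($U{\left(o \right)} = \frac{o}{-4} + \frac{0}{-3} = o \left(- \frac{1}{4}\right) + 0 \left(- \frac{1}{3}\right) = - \frac{o}{4} + 0 = - \frac{o}{4}$)
$L = 40000$ ($L = \left(2 \left(5 + 5\right)^{2}\right)^{2} = \left(2 \cdot 10^{2}\right)^{2} = \left(2 \cdot 100\right)^{2} = 200^{2} = 40000$)
$\left(12 + L\right) U{\left(1 \right)} = \left(12 + 40000\right) \left(\left(- \frac{1}{4}\right) 1\right) = 40012 \left(- \frac{1}{4}\right) = -10003$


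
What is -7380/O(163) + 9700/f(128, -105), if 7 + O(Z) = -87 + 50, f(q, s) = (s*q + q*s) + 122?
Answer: 24630905/147169 ≈ 167.36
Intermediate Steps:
f(q, s) = 122 + 2*q*s (f(q, s) = (q*s + q*s) + 122 = 2*q*s + 122 = 122 + 2*q*s)
O(Z) = -44 (O(Z) = -7 + (-87 + 50) = -7 - 37 = -44)
-7380/O(163) + 9700/f(128, -105) = -7380/(-44) + 9700/(122 + 2*128*(-105)) = -7380*(-1/44) + 9700/(122 - 26880) = 1845/11 + 9700/(-26758) = 1845/11 + 9700*(-1/26758) = 1845/11 - 4850/13379 = 24630905/147169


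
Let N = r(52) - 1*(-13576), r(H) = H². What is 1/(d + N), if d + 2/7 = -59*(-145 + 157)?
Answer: 7/109002 ≈ 6.4219e-5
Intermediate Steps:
d = -4958/7 (d = -2/7 - 59*(-145 + 157) = -2/7 - 59*12 = -2/7 - 708 = -4958/7 ≈ -708.29)
N = 16280 (N = 52² - 1*(-13576) = 2704 + 13576 = 16280)
1/(d + N) = 1/(-4958/7 + 16280) = 1/(109002/7) = 7/109002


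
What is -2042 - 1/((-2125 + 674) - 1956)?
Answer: -6957093/3407 ≈ -2042.0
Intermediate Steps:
-2042 - 1/((-2125 + 674) - 1956) = -2042 - 1/(-1451 - 1956) = -2042 - 1/(-3407) = -2042 - 1*(-1/3407) = -2042 + 1/3407 = -6957093/3407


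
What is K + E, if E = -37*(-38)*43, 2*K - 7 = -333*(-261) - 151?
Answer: 207685/2 ≈ 1.0384e+5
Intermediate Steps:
K = 86769/2 (K = 7/2 + (-333*(-261) - 151)/2 = 7/2 + (86913 - 151)/2 = 7/2 + (1/2)*86762 = 7/2 + 43381 = 86769/2 ≈ 43385.)
E = 60458 (E = 1406*43 = 60458)
K + E = 86769/2 + 60458 = 207685/2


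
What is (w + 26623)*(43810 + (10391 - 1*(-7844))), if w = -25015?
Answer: 99768360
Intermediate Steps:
(w + 26623)*(43810 + (10391 - 1*(-7844))) = (-25015 + 26623)*(43810 + (10391 - 1*(-7844))) = 1608*(43810 + (10391 + 7844)) = 1608*(43810 + 18235) = 1608*62045 = 99768360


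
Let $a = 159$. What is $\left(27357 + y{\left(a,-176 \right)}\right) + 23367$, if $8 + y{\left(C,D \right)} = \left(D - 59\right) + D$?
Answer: $50305$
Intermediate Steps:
$y{\left(C,D \right)} = -67 + 2 D$ ($y{\left(C,D \right)} = -8 + \left(\left(D - 59\right) + D\right) = -8 + \left(\left(-59 + D\right) + D\right) = -8 + \left(-59 + 2 D\right) = -67 + 2 D$)
$\left(27357 + y{\left(a,-176 \right)}\right) + 23367 = \left(27357 + \left(-67 + 2 \left(-176\right)\right)\right) + 23367 = \left(27357 - 419\right) + 23367 = 26938 + 23367 = 50305$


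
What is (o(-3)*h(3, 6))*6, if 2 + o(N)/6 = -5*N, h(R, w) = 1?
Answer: 468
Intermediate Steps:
o(N) = -12 - 30*N (o(N) = -12 + 6*(-5*N) = -12 - 30*N)
(o(-3)*h(3, 6))*6 = ((-12 - 30*(-3))*1)*6 = ((-12 + 90)*1)*6 = (78*1)*6 = 78*6 = 468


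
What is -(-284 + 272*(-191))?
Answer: 52236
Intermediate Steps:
-(-284 + 272*(-191)) = -(-284 - 51952) = -1*(-52236) = 52236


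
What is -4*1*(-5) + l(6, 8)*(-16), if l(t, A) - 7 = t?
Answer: -188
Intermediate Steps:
l(t, A) = 7 + t
-4*1*(-5) + l(6, 8)*(-16) = -4*1*(-5) + (7 + 6)*(-16) = -4*(-5) + 13*(-16) = 20 - 208 = -188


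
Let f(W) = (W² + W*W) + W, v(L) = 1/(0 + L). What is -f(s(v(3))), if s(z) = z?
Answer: -5/9 ≈ -0.55556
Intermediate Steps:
v(L) = 1/L
f(W) = W + 2*W² (f(W) = (W² + W²) + W = 2*W² + W = W + 2*W²)
-f(s(v(3))) = -(1 + 2/3)/3 = -(1 + 2*(⅓))/3 = -(1 + ⅔)/3 = -5/(3*3) = -1*5/9 = -5/9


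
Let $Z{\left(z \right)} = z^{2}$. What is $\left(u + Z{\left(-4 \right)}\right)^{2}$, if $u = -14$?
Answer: $4$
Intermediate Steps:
$\left(u + Z{\left(-4 \right)}\right)^{2} = \left(-14 + \left(-4\right)^{2}\right)^{2} = \left(-14 + 16\right)^{2} = 2^{2} = 4$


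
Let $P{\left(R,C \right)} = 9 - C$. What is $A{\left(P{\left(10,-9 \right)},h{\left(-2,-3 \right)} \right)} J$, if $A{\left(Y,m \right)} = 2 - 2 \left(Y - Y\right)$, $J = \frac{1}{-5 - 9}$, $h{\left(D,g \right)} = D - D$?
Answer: $- \frac{1}{7} \approx -0.14286$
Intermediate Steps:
$h{\left(D,g \right)} = 0$
$J = - \frac{1}{14}$ ($J = \frac{1}{-14} = - \frac{1}{14} \approx -0.071429$)
$A{\left(Y,m \right)} = 2$ ($A{\left(Y,m \right)} = 2 - 0 = 2 + 0 = 2$)
$A{\left(P{\left(10,-9 \right)},h{\left(-2,-3 \right)} \right)} J = 2 \left(- \frac{1}{14}\right) = - \frac{1}{7}$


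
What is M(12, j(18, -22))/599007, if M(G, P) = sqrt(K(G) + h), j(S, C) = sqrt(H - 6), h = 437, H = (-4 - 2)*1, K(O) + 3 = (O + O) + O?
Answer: sqrt(470)/599007 ≈ 3.6192e-5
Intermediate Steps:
K(O) = -3 + 3*O (K(O) = -3 + ((O + O) + O) = -3 + (2*O + O) = -3 + 3*O)
H = -6 (H = -6*1 = -6)
j(S, C) = 2*I*sqrt(3) (j(S, C) = sqrt(-6 - 6) = sqrt(-12) = 2*I*sqrt(3))
M(G, P) = sqrt(434 + 3*G) (M(G, P) = sqrt((-3 + 3*G) + 437) = sqrt(434 + 3*G))
M(12, j(18, -22))/599007 = sqrt(434 + 3*12)/599007 = sqrt(434 + 36)*(1/599007) = sqrt(470)*(1/599007) = sqrt(470)/599007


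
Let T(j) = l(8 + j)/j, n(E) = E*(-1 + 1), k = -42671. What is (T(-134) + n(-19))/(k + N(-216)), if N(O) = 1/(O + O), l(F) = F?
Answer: -27216/1235069491 ≈ -2.2036e-5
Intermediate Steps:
n(E) = 0 (n(E) = E*0 = 0)
N(O) = 1/(2*O)
T(j) = (8 + j)/j
(T(-134) + n(-19))/(k + N(-216)) = ((8 - 134)/(-134) + 0)/(-42671 + (½)/(-216)) = (-1/134*(-126) + 0)/(-42671 + (½)*(-1/216)) = (63/67 + 0)/(-42671 - 1/432) = 63/(67*(-18433873/432)) = (63/67)*(-432/18433873) = -27216/1235069491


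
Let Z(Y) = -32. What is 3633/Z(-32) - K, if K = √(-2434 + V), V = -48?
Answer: -3633/32 - I*√2482 ≈ -113.53 - 49.82*I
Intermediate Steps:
K = I*√2482 (K = √(-2434 - 48) = √(-2482) = I*√2482 ≈ 49.82*I)
3633/Z(-32) - K = 3633/(-32) - I*√2482 = 3633*(-1/32) - I*√2482 = -3633/32 - I*√2482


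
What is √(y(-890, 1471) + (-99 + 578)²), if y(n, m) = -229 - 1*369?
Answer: 3*√25427 ≈ 478.38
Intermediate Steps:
y(n, m) = -598 (y(n, m) = -229 - 369 = -598)
√(y(-890, 1471) + (-99 + 578)²) = √(-598 + (-99 + 578)²) = √(-598 + 479²) = √(-598 + 229441) = √228843 = 3*√25427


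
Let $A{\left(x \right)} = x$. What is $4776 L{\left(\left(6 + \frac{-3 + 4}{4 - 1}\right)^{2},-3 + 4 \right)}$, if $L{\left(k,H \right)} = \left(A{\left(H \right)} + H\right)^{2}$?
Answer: $19104$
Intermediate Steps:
$L{\left(k,H \right)} = 4 H^{2}$ ($L{\left(k,H \right)} = \left(H + H\right)^{2} = \left(2 H\right)^{2} = 4 H^{2}$)
$4776 L{\left(\left(6 + \frac{-3 + 4}{4 - 1}\right)^{2},-3 + 4 \right)} = 4776 \cdot 4 \left(-3 + 4\right)^{2} = 4776 \cdot 4 \cdot 1^{2} = 4776 \cdot 4 \cdot 1 = 4776 \cdot 4 = 19104$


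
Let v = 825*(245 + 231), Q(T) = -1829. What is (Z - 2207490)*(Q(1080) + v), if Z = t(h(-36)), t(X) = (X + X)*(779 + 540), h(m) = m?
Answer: -899964060918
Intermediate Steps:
t(X) = 2638*X (t(X) = (2*X)*1319 = 2638*X)
Z = -94968 (Z = 2638*(-36) = -94968)
v = 392700 (v = 825*476 = 392700)
(Z - 2207490)*(Q(1080) + v) = (-94968 - 2207490)*(-1829 + 392700) = -2302458*390871 = -899964060918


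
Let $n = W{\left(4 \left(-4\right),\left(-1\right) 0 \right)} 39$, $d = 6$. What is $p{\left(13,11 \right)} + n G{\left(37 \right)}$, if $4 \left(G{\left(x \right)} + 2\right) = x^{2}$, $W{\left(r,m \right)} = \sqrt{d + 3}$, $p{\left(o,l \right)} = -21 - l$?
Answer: $\frac{159109}{4} \approx 39777.0$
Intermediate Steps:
$W{\left(r,m \right)} = 3$ ($W{\left(r,m \right)} = \sqrt{6 + 3} = \sqrt{9} = 3$)
$n = 117$ ($n = 3 \cdot 39 = 117$)
$G{\left(x \right)} = -2 + \frac{x^{2}}{4}$
$p{\left(13,11 \right)} + n G{\left(37 \right)} = \left(-21 - 11\right) + 117 \left(-2 + \frac{37^{2}}{4}\right) = \left(-21 - 11\right) + 117 \left(-2 + \frac{1}{4} \cdot 1369\right) = -32 + 117 \left(-2 + \frac{1369}{4}\right) = -32 + 117 \cdot \frac{1361}{4} = -32 + \frac{159237}{4} = \frac{159109}{4}$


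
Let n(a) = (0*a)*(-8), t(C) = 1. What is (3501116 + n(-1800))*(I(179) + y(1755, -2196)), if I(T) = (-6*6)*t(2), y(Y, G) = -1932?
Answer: -6890196288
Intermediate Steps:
n(a) = 0 (n(a) = 0*(-8) = 0)
I(T) = -36 (I(T) = -6*6*1 = -36*1 = -36)
(3501116 + n(-1800))*(I(179) + y(1755, -2196)) = (3501116 + 0)*(-36 - 1932) = 3501116*(-1968) = -6890196288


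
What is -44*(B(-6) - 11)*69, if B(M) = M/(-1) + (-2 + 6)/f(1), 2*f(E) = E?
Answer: -9108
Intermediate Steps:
f(E) = E/2
B(M) = 8 - M (B(M) = M/(-1) + (-2 + 6)/(((1/2)*1)) = M*(-1) + 4/(1/2) = -M + 4*2 = -M + 8 = 8 - M)
-44*(B(-6) - 11)*69 = -44*((8 - 1*(-6)) - 11)*69 = -44*((8 + 6) - 11)*69 = -44*(14 - 11)*69 = -44*3*69 = -132*69 = -9108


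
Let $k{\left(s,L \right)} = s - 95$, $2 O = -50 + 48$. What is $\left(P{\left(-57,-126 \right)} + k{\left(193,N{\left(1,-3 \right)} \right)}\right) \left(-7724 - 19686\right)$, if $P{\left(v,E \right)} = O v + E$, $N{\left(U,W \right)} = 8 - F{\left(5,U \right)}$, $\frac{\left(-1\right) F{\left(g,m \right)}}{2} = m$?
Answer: $-794890$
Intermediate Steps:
$O = -1$ ($O = \frac{-50 + 48}{2} = \frac{1}{2} \left(-2\right) = -1$)
$F{\left(g,m \right)} = - 2 m$
$N{\left(U,W \right)} = 8 + 2 U$ ($N{\left(U,W \right)} = 8 - - 2 U = 8 + 2 U$)
$k{\left(s,L \right)} = -95 + s$
$P{\left(v,E \right)} = E - v$ ($P{\left(v,E \right)} = - v + E = E - v$)
$\left(P{\left(-57,-126 \right)} + k{\left(193,N{\left(1,-3 \right)} \right)}\right) \left(-7724 - 19686\right) = \left(\left(-126 - -57\right) + \left(-95 + 193\right)\right) \left(-7724 - 19686\right) = \left(\left(-126 + 57\right) + 98\right) \left(-27410\right) = \left(-69 + 98\right) \left(-27410\right) = 29 \left(-27410\right) = -794890$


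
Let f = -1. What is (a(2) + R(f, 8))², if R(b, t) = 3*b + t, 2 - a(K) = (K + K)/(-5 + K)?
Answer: 625/9 ≈ 69.444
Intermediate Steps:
a(K) = 2 - 2*K/(-5 + K) (a(K) = 2 - (K + K)/(-5 + K) = 2 - 2*K/(-5 + K))
R(b, t) = t + 3*b
(a(2) + R(f, 8))² = (-10/(-5 + 2) + (8 + 3*(-1)))² = (-10/(-3) + (8 - 3))² = (-10*(-⅓) + 5)² = (10/3 + 5)² = (25/3)² = 625/9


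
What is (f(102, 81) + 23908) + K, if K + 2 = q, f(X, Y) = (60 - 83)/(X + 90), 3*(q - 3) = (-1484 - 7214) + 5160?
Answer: 1454691/64 ≈ 22730.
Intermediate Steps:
q = -3529/3 (q = 3 + ((-1484 - 7214) + 5160)/3 = 3 + (-8698 + 5160)/3 = 3 + (1/3)*(-3538) = 3 - 3538/3 = -3529/3 ≈ -1176.3)
f(X, Y) = -23/(90 + X)
K = -3535/3 (K = -2 - 3529/3 = -3535/3 ≈ -1178.3)
(f(102, 81) + 23908) + K = (-23/(90 + 102) + 23908) - 3535/3 = (-23/192 + 23908) - 3535/3 = 4590313/192 - 3535/3 = 1454691/64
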